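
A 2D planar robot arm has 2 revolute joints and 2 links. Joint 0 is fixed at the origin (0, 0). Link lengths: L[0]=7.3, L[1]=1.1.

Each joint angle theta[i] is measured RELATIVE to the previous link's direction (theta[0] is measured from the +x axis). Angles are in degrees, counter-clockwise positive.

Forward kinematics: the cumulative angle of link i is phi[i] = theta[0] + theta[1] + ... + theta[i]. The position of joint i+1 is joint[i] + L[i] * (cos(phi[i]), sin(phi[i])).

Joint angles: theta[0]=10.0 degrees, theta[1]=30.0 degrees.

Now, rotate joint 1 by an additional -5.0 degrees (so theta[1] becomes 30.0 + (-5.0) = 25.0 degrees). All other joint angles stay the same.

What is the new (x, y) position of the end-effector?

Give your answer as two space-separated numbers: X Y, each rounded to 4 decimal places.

Answer: 8.0902 1.8986

Derivation:
joint[0] = (0.0000, 0.0000)  (base)
link 0: phi[0] = 10 = 10 deg
  cos(10 deg) = 0.9848, sin(10 deg) = 0.1736
  joint[1] = (0.0000, 0.0000) + 7.3 * (0.9848, 0.1736) = (0.0000 + 7.1891, 0.0000 + 1.2676) = (7.1891, 1.2676)
link 1: phi[1] = 10 + 25 = 35 deg
  cos(35 deg) = 0.8192, sin(35 deg) = 0.5736
  joint[2] = (7.1891, 1.2676) + 1.1 * (0.8192, 0.5736) = (7.1891 + 0.9011, 1.2676 + 0.6309) = (8.0902, 1.8986)
End effector: (8.0902, 1.8986)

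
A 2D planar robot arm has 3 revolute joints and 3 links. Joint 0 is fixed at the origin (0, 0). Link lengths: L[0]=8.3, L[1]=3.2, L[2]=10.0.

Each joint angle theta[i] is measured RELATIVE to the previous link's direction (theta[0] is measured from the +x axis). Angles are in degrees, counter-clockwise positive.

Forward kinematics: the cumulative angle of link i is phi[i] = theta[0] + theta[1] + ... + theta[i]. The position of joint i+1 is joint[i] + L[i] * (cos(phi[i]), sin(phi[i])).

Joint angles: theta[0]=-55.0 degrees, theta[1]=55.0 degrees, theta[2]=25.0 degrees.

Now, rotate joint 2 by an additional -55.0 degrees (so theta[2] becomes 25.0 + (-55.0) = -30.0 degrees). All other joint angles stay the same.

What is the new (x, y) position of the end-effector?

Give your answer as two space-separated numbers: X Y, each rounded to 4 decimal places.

Answer: 16.6209 -11.7990

Derivation:
joint[0] = (0.0000, 0.0000)  (base)
link 0: phi[0] = -55 = -55 deg
  cos(-55 deg) = 0.5736, sin(-55 deg) = -0.8192
  joint[1] = (0.0000, 0.0000) + 8.3 * (0.5736, -0.8192) = (0.0000 + 4.7607, 0.0000 + -6.7990) = (4.7607, -6.7990)
link 1: phi[1] = -55 + 55 = 0 deg
  cos(0 deg) = 1.0000, sin(0 deg) = 0.0000
  joint[2] = (4.7607, -6.7990) + 3.2 * (1.0000, 0.0000) = (4.7607 + 3.2000, -6.7990 + 0.0000) = (7.9607, -6.7990)
link 2: phi[2] = -55 + 55 + -30 = -30 deg
  cos(-30 deg) = 0.8660, sin(-30 deg) = -0.5000
  joint[3] = (7.9607, -6.7990) + 10 * (0.8660, -0.5000) = (7.9607 + 8.6603, -6.7990 + -5.0000) = (16.6209, -11.7990)
End effector: (16.6209, -11.7990)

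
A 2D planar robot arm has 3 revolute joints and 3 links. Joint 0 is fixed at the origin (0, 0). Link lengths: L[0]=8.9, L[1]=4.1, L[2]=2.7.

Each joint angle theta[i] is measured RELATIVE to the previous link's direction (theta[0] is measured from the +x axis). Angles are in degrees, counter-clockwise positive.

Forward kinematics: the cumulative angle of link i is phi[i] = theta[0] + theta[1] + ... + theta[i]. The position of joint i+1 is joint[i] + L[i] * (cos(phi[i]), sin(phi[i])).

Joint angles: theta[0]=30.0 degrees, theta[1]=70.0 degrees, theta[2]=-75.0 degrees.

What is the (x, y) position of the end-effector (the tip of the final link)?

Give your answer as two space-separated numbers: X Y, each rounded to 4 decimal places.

joint[0] = (0.0000, 0.0000)  (base)
link 0: phi[0] = 30 = 30 deg
  cos(30 deg) = 0.8660, sin(30 deg) = 0.5000
  joint[1] = (0.0000, 0.0000) + 8.9 * (0.8660, 0.5000) = (0.0000 + 7.7076, 0.0000 + 4.4500) = (7.7076, 4.4500)
link 1: phi[1] = 30 + 70 = 100 deg
  cos(100 deg) = -0.1736, sin(100 deg) = 0.9848
  joint[2] = (7.7076, 4.4500) + 4.1 * (-0.1736, 0.9848) = (7.7076 + -0.7120, 4.4500 + 4.0377) = (6.9957, 8.4877)
link 2: phi[2] = 30 + 70 + -75 = 25 deg
  cos(25 deg) = 0.9063, sin(25 deg) = 0.4226
  joint[3] = (6.9957, 8.4877) + 2.7 * (0.9063, 0.4226) = (6.9957 + 2.4470, 8.4877 + 1.1411) = (9.4427, 9.6288)
End effector: (9.4427, 9.6288)

Answer: 9.4427 9.6288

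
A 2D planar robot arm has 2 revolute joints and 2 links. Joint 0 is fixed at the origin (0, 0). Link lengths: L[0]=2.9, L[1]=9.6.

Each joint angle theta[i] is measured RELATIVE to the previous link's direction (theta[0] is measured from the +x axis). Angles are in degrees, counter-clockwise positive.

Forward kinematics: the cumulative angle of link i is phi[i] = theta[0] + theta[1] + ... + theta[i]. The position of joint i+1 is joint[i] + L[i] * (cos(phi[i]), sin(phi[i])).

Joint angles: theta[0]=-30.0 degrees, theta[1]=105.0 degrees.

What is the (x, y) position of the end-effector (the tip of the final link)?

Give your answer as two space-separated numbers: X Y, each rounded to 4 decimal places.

Answer: 4.9961 7.8229

Derivation:
joint[0] = (0.0000, 0.0000)  (base)
link 0: phi[0] = -30 = -30 deg
  cos(-30 deg) = 0.8660, sin(-30 deg) = -0.5000
  joint[1] = (0.0000, 0.0000) + 2.9 * (0.8660, -0.5000) = (0.0000 + 2.5115, 0.0000 + -1.4500) = (2.5115, -1.4500)
link 1: phi[1] = -30 + 105 = 75 deg
  cos(75 deg) = 0.2588, sin(75 deg) = 0.9659
  joint[2] = (2.5115, -1.4500) + 9.6 * (0.2588, 0.9659) = (2.5115 + 2.4847, -1.4500 + 9.2729) = (4.9961, 7.8229)
End effector: (4.9961, 7.8229)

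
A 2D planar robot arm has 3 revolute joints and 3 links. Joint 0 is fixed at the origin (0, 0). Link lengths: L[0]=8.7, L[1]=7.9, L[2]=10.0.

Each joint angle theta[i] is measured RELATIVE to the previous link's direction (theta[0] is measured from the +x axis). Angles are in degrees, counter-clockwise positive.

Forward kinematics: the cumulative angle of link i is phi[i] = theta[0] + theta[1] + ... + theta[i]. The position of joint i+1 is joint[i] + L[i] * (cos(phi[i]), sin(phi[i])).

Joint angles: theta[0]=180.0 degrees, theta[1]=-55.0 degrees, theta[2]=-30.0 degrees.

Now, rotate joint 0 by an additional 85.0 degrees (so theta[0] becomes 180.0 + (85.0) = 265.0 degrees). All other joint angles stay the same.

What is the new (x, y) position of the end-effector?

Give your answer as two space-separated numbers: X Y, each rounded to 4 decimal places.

joint[0] = (0.0000, 0.0000)  (base)
link 0: phi[0] = 265 = 265 deg
  cos(265 deg) = -0.0872, sin(265 deg) = -0.9962
  joint[1] = (0.0000, 0.0000) + 8.7 * (-0.0872, -0.9962) = (0.0000 + -0.7583, 0.0000 + -8.6669) = (-0.7583, -8.6669)
link 1: phi[1] = 265 + -55 = 210 deg
  cos(210 deg) = -0.8660, sin(210 deg) = -0.5000
  joint[2] = (-0.7583, -8.6669) + 7.9 * (-0.8660, -0.5000) = (-0.7583 + -6.8416, -8.6669 + -3.9500) = (-7.5999, -12.6169)
link 2: phi[2] = 265 + -55 + -30 = 180 deg
  cos(180 deg) = -1.0000, sin(180 deg) = 0.0000
  joint[3] = (-7.5999, -12.6169) + 10 * (-1.0000, 0.0000) = (-7.5999 + -10.0000, -12.6169 + 0.0000) = (-17.5999, -12.6169)
End effector: (-17.5999, -12.6169)

Answer: -17.5999 -12.6169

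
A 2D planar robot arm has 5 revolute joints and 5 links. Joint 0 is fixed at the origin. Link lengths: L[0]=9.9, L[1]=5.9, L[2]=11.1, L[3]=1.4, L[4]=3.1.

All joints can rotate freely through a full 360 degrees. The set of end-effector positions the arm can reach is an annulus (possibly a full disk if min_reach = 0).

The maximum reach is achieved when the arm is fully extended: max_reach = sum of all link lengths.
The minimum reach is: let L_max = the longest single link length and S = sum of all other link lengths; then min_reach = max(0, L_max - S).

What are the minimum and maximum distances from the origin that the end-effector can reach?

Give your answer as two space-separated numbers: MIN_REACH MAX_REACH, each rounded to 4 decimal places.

Link lengths: [9.9, 5.9, 11.1, 1.4, 3.1]
max_reach = 9.9 + 5.9 + 11.1 + 1.4 + 3.1 = 31.4
L_max = max([9.9, 5.9, 11.1, 1.4, 3.1]) = 11.1
S (sum of others) = 31.4 - 11.1 = 20.3
min_reach = max(0, 11.1 - 20.3) = max(0, -9.2) = 0

Answer: 0.0000 31.4000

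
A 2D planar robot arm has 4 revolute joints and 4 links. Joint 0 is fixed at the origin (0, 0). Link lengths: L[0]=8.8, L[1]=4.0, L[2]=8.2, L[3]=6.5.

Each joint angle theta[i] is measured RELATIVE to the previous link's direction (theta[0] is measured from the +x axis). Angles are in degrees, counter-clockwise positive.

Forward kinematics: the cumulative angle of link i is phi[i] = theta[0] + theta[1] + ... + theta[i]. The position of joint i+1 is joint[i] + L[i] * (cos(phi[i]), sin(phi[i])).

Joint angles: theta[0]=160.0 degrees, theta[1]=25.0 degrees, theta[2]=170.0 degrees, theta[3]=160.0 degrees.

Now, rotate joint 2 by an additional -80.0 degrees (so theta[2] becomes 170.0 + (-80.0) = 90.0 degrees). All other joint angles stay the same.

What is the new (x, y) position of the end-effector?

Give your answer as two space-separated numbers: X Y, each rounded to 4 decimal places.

joint[0] = (0.0000, 0.0000)  (base)
link 0: phi[0] = 160 = 160 deg
  cos(160 deg) = -0.9397, sin(160 deg) = 0.3420
  joint[1] = (0.0000, 0.0000) + 8.8 * (-0.9397, 0.3420) = (0.0000 + -8.2693, 0.0000 + 3.0098) = (-8.2693, 3.0098)
link 1: phi[1] = 160 + 25 = 185 deg
  cos(185 deg) = -0.9962, sin(185 deg) = -0.0872
  joint[2] = (-8.2693, 3.0098) + 4 * (-0.9962, -0.0872) = (-8.2693 + -3.9848, 3.0098 + -0.3486) = (-12.2541, 2.6612)
link 2: phi[2] = 160 + 25 + 90 = 275 deg
  cos(275 deg) = 0.0872, sin(275 deg) = -0.9962
  joint[3] = (-12.2541, 2.6612) + 8.2 * (0.0872, -0.9962) = (-12.2541 + 0.7147, 2.6612 + -8.1688) = (-11.5394, -5.5076)
link 3: phi[3] = 160 + 25 + 90 + 160 = 435 deg
  cos(435 deg) = 0.2588, sin(435 deg) = 0.9659
  joint[4] = (-11.5394, -5.5076) + 6.5 * (0.2588, 0.9659) = (-11.5394 + 1.6823, -5.5076 + 6.2785) = (-9.8571, 0.7709)
End effector: (-9.8571, 0.7709)

Answer: -9.8571 0.7709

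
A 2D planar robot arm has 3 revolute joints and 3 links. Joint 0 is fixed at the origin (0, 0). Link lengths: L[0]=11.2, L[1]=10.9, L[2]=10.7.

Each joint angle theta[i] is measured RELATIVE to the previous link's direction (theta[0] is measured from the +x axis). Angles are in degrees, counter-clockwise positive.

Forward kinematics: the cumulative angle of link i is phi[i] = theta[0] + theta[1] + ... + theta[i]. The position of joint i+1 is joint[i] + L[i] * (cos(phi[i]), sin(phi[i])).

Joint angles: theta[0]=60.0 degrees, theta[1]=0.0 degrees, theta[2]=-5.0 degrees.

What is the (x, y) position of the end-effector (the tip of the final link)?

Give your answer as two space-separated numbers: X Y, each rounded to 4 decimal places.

Answer: 17.1873 27.9041

Derivation:
joint[0] = (0.0000, 0.0000)  (base)
link 0: phi[0] = 60 = 60 deg
  cos(60 deg) = 0.5000, sin(60 deg) = 0.8660
  joint[1] = (0.0000, 0.0000) + 11.2 * (0.5000, 0.8660) = (0.0000 + 5.6000, 0.0000 + 9.6995) = (5.6000, 9.6995)
link 1: phi[1] = 60 + 0 = 60 deg
  cos(60 deg) = 0.5000, sin(60 deg) = 0.8660
  joint[2] = (5.6000, 9.6995) + 10.9 * (0.5000, 0.8660) = (5.6000 + 5.4500, 9.6995 + 9.4397) = (11.0500, 19.1392)
link 2: phi[2] = 60 + 0 + -5 = 55 deg
  cos(55 deg) = 0.5736, sin(55 deg) = 0.8192
  joint[3] = (11.0500, 19.1392) + 10.7 * (0.5736, 0.8192) = (11.0500 + 6.1373, 19.1392 + 8.7649) = (17.1873, 27.9041)
End effector: (17.1873, 27.9041)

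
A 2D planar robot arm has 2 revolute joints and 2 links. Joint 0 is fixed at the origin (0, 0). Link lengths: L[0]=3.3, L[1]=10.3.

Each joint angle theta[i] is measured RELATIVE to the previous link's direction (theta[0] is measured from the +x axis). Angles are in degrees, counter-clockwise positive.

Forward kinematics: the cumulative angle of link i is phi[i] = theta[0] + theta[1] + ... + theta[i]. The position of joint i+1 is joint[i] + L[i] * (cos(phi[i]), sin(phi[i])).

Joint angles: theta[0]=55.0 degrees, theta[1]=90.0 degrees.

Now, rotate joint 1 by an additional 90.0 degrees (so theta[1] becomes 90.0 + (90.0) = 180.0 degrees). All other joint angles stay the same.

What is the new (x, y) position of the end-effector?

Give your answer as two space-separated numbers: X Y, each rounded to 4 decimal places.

joint[0] = (0.0000, 0.0000)  (base)
link 0: phi[0] = 55 = 55 deg
  cos(55 deg) = 0.5736, sin(55 deg) = 0.8192
  joint[1] = (0.0000, 0.0000) + 3.3 * (0.5736, 0.8192) = (0.0000 + 1.8928, 0.0000 + 2.7032) = (1.8928, 2.7032)
link 1: phi[1] = 55 + 180 = 235 deg
  cos(235 deg) = -0.5736, sin(235 deg) = -0.8192
  joint[2] = (1.8928, 2.7032) + 10.3 * (-0.5736, -0.8192) = (1.8928 + -5.9078, 2.7032 + -8.4373) = (-4.0150, -5.7341)
End effector: (-4.0150, -5.7341)

Answer: -4.0150 -5.7341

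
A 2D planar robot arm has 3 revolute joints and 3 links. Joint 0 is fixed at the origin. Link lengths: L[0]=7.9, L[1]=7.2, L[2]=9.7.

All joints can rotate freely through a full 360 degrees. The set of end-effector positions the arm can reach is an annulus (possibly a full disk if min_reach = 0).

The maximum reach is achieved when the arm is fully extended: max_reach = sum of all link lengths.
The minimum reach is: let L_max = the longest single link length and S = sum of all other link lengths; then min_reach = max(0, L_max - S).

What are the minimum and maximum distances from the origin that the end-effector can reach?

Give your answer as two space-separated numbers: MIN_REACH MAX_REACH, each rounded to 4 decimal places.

Answer: 0.0000 24.8000

Derivation:
Link lengths: [7.9, 7.2, 9.7]
max_reach = 7.9 + 7.2 + 9.7 = 24.8
L_max = max([7.9, 7.2, 9.7]) = 9.7
S (sum of others) = 24.8 - 9.7 = 15.1
min_reach = max(0, 9.7 - 15.1) = max(0, -5.4) = 0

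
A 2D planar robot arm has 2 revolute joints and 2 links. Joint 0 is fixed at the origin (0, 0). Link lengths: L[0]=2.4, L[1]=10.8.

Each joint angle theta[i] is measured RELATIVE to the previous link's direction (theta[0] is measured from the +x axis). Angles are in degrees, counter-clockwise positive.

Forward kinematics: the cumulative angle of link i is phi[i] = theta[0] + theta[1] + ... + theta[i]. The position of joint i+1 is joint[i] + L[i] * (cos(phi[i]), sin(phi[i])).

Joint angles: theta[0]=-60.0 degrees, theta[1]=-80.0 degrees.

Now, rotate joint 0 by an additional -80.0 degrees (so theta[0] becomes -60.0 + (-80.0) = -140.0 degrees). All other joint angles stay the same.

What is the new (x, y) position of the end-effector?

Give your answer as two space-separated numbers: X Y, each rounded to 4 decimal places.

joint[0] = (0.0000, 0.0000)  (base)
link 0: phi[0] = -140 = -140 deg
  cos(-140 deg) = -0.7660, sin(-140 deg) = -0.6428
  joint[1] = (0.0000, 0.0000) + 2.4 * (-0.7660, -0.6428) = (0.0000 + -1.8385, 0.0000 + -1.5427) = (-1.8385, -1.5427)
link 1: phi[1] = -140 + -80 = -220 deg
  cos(-220 deg) = -0.7660, sin(-220 deg) = 0.6428
  joint[2] = (-1.8385, -1.5427) + 10.8 * (-0.7660, 0.6428) = (-1.8385 + -8.2733, -1.5427 + 6.9421) = (-10.1118, 5.3994)
End effector: (-10.1118, 5.3994)

Answer: -10.1118 5.3994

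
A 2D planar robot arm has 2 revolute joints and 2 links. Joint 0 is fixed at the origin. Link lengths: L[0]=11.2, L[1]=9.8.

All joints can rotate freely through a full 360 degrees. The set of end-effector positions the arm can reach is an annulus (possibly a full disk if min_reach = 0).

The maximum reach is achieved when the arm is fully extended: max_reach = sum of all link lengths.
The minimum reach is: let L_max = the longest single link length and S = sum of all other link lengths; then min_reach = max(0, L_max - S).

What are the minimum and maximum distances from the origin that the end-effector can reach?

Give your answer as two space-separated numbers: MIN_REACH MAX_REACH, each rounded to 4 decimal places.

Answer: 1.4000 21.0000

Derivation:
Link lengths: [11.2, 9.8]
max_reach = 11.2 + 9.8 = 21
L_max = max([11.2, 9.8]) = 11.2
S (sum of others) = 21 - 11.2 = 9.8
min_reach = max(0, 11.2 - 9.8) = max(0, 1.4) = 1.4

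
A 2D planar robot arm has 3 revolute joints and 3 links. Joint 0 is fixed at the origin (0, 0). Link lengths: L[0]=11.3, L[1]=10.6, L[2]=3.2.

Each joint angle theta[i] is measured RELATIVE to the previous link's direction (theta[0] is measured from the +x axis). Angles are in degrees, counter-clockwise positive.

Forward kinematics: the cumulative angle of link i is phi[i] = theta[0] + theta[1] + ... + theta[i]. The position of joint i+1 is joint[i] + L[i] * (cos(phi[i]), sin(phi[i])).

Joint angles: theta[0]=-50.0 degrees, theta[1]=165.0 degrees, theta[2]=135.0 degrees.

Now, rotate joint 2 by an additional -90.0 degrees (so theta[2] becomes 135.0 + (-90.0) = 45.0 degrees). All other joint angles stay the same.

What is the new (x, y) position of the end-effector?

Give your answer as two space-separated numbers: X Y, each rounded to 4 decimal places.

Answer: -0.2233 2.0450

Derivation:
joint[0] = (0.0000, 0.0000)  (base)
link 0: phi[0] = -50 = -50 deg
  cos(-50 deg) = 0.6428, sin(-50 deg) = -0.7660
  joint[1] = (0.0000, 0.0000) + 11.3 * (0.6428, -0.7660) = (0.0000 + 7.2635, 0.0000 + -8.6563) = (7.2635, -8.6563)
link 1: phi[1] = -50 + 165 = 115 deg
  cos(115 deg) = -0.4226, sin(115 deg) = 0.9063
  joint[2] = (7.2635, -8.6563) + 10.6 * (-0.4226, 0.9063) = (7.2635 + -4.4798, -8.6563 + 9.6069) = (2.7837, 0.9506)
link 2: phi[2] = -50 + 165 + 45 = 160 deg
  cos(160 deg) = -0.9397, sin(160 deg) = 0.3420
  joint[3] = (2.7837, 0.9506) + 3.2 * (-0.9397, 0.3420) = (2.7837 + -3.0070, 0.9506 + 1.0945) = (-0.2233, 2.0450)
End effector: (-0.2233, 2.0450)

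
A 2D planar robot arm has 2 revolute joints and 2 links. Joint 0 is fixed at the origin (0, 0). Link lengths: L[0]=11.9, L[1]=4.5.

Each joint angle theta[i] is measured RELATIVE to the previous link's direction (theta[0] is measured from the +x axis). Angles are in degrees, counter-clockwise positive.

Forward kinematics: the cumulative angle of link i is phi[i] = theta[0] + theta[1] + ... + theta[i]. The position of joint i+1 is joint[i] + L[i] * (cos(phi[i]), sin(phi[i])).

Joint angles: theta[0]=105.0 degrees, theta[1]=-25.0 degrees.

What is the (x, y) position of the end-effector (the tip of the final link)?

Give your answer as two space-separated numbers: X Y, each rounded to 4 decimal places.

joint[0] = (0.0000, 0.0000)  (base)
link 0: phi[0] = 105 = 105 deg
  cos(105 deg) = -0.2588, sin(105 deg) = 0.9659
  joint[1] = (0.0000, 0.0000) + 11.9 * (-0.2588, 0.9659) = (0.0000 + -3.0799, 0.0000 + 11.4945) = (-3.0799, 11.4945)
link 1: phi[1] = 105 + -25 = 80 deg
  cos(80 deg) = 0.1736, sin(80 deg) = 0.9848
  joint[2] = (-3.0799, 11.4945) + 4.5 * (0.1736, 0.9848) = (-3.0799 + 0.7814, 11.4945 + 4.4316) = (-2.2985, 15.9262)
End effector: (-2.2985, 15.9262)

Answer: -2.2985 15.9262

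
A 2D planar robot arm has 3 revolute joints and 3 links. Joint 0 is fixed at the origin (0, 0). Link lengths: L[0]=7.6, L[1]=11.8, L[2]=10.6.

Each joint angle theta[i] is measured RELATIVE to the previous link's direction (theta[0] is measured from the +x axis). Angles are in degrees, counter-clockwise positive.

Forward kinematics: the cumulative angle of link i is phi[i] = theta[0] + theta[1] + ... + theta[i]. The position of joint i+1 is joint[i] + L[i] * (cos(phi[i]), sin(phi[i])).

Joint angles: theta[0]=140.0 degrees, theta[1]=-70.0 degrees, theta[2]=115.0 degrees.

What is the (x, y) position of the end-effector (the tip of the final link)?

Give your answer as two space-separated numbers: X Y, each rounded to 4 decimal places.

Answer: -12.3458 15.0497

Derivation:
joint[0] = (0.0000, 0.0000)  (base)
link 0: phi[0] = 140 = 140 deg
  cos(140 deg) = -0.7660, sin(140 deg) = 0.6428
  joint[1] = (0.0000, 0.0000) + 7.6 * (-0.7660, 0.6428) = (0.0000 + -5.8219, 0.0000 + 4.8852) = (-5.8219, 4.8852)
link 1: phi[1] = 140 + -70 = 70 deg
  cos(70 deg) = 0.3420, sin(70 deg) = 0.9397
  joint[2] = (-5.8219, 4.8852) + 11.8 * (0.3420, 0.9397) = (-5.8219 + 4.0358, 4.8852 + 11.0884) = (-1.7861, 15.9736)
link 2: phi[2] = 140 + -70 + 115 = 185 deg
  cos(185 deg) = -0.9962, sin(185 deg) = -0.0872
  joint[3] = (-1.7861, 15.9736) + 10.6 * (-0.9962, -0.0872) = (-1.7861 + -10.5597, 15.9736 + -0.9239) = (-12.3458, 15.0497)
End effector: (-12.3458, 15.0497)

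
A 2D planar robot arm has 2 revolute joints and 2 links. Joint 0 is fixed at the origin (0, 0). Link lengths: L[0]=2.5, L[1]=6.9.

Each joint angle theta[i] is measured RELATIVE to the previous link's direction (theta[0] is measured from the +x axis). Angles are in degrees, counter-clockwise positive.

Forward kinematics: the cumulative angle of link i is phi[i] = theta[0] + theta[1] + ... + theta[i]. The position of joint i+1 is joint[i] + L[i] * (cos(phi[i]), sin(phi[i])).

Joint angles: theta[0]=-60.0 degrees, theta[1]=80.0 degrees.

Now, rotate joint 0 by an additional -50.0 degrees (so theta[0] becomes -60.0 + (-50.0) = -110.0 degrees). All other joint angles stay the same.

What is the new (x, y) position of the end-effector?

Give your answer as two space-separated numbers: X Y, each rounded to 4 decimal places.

joint[0] = (0.0000, 0.0000)  (base)
link 0: phi[0] = -110 = -110 deg
  cos(-110 deg) = -0.3420, sin(-110 deg) = -0.9397
  joint[1] = (0.0000, 0.0000) + 2.5 * (-0.3420, -0.9397) = (0.0000 + -0.8551, 0.0000 + -2.3492) = (-0.8551, -2.3492)
link 1: phi[1] = -110 + 80 = -30 deg
  cos(-30 deg) = 0.8660, sin(-30 deg) = -0.5000
  joint[2] = (-0.8551, -2.3492) + 6.9 * (0.8660, -0.5000) = (-0.8551 + 5.9756, -2.3492 + -3.4500) = (5.1205, -5.7992)
End effector: (5.1205, -5.7992)

Answer: 5.1205 -5.7992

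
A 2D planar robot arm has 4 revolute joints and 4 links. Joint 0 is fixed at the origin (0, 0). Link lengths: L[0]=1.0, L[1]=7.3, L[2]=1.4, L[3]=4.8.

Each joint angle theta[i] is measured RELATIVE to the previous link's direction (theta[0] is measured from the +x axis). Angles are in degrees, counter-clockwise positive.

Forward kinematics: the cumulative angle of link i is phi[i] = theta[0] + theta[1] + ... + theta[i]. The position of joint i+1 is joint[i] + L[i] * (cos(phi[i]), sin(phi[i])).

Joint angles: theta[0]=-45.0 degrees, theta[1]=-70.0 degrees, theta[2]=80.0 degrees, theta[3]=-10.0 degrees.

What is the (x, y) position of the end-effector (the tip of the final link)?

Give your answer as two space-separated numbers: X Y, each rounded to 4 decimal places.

joint[0] = (0.0000, 0.0000)  (base)
link 0: phi[0] = -45 = -45 deg
  cos(-45 deg) = 0.7071, sin(-45 deg) = -0.7071
  joint[1] = (0.0000, 0.0000) + 1 * (0.7071, -0.7071) = (0.0000 + 0.7071, 0.0000 + -0.7071) = (0.7071, -0.7071)
link 1: phi[1] = -45 + -70 = -115 deg
  cos(-115 deg) = -0.4226, sin(-115 deg) = -0.9063
  joint[2] = (0.7071, -0.7071) + 7.3 * (-0.4226, -0.9063) = (0.7071 + -3.0851, -0.7071 + -6.6160) = (-2.3780, -7.3232)
link 2: phi[2] = -45 + -70 + 80 = -35 deg
  cos(-35 deg) = 0.8192, sin(-35 deg) = -0.5736
  joint[3] = (-2.3780, -7.3232) + 1.4 * (0.8192, -0.5736) = (-2.3780 + 1.1468, -7.3232 + -0.8030) = (-1.2312, -8.1262)
link 3: phi[3] = -45 + -70 + 80 + -10 = -45 deg
  cos(-45 deg) = 0.7071, sin(-45 deg) = -0.7071
  joint[4] = (-1.2312, -8.1262) + 4.8 * (0.7071, -0.7071) = (-1.2312 + 3.3941, -8.1262 + -3.3941) = (2.1629, -11.5203)
End effector: (2.1629, -11.5203)

Answer: 2.1629 -11.5203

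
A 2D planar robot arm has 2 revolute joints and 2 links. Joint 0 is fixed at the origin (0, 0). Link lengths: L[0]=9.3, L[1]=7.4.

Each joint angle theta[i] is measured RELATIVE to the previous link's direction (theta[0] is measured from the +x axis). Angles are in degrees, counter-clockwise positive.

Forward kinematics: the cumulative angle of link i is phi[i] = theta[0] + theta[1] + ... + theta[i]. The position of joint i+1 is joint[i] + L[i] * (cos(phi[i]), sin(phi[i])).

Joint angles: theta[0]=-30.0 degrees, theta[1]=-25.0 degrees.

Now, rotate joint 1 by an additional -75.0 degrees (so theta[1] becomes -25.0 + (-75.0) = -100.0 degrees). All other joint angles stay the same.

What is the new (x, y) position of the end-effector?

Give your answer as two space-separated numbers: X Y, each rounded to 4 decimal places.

joint[0] = (0.0000, 0.0000)  (base)
link 0: phi[0] = -30 = -30 deg
  cos(-30 deg) = 0.8660, sin(-30 deg) = -0.5000
  joint[1] = (0.0000, 0.0000) + 9.3 * (0.8660, -0.5000) = (0.0000 + 8.0540, 0.0000 + -4.6500) = (8.0540, -4.6500)
link 1: phi[1] = -30 + -100 = -130 deg
  cos(-130 deg) = -0.6428, sin(-130 deg) = -0.7660
  joint[2] = (8.0540, -4.6500) + 7.4 * (-0.6428, -0.7660) = (8.0540 + -4.7566, -4.6500 + -5.6687) = (3.2974, -10.3187)
End effector: (3.2974, -10.3187)

Answer: 3.2974 -10.3187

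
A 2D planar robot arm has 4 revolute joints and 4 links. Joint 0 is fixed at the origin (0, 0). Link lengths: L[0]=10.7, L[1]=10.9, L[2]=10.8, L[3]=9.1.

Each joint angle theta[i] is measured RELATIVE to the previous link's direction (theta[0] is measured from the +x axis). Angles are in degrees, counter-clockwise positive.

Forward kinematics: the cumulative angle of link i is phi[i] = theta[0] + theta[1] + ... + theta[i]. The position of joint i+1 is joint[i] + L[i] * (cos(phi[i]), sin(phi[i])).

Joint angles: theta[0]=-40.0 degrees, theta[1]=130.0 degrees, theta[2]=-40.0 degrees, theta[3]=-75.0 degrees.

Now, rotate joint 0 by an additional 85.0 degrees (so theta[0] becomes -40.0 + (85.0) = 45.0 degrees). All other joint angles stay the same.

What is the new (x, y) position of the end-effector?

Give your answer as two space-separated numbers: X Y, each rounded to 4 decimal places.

joint[0] = (0.0000, 0.0000)  (base)
link 0: phi[0] = 45 = 45 deg
  cos(45 deg) = 0.7071, sin(45 deg) = 0.7071
  joint[1] = (0.0000, 0.0000) + 10.7 * (0.7071, 0.7071) = (0.0000 + 7.5660, 0.0000 + 7.5660) = (7.5660, 7.5660)
link 1: phi[1] = 45 + 130 = 175 deg
  cos(175 deg) = -0.9962, sin(175 deg) = 0.0872
  joint[2] = (7.5660, 7.5660) + 10.9 * (-0.9962, 0.0872) = (7.5660 + -10.8585, 7.5660 + 0.9500) = (-3.2925, 8.5160)
link 2: phi[2] = 45 + 130 + -40 = 135 deg
  cos(135 deg) = -0.7071, sin(135 deg) = 0.7071
  joint[3] = (-3.2925, 8.5160) + 10.8 * (-0.7071, 0.7071) = (-3.2925 + -7.6368, 8.5160 + 7.6368) = (-10.9292, 16.1528)
link 3: phi[3] = 45 + 130 + -40 + -75 = 60 deg
  cos(60 deg) = 0.5000, sin(60 deg) = 0.8660
  joint[4] = (-10.9292, 16.1528) + 9.1 * (0.5000, 0.8660) = (-10.9292 + 4.5500, 16.1528 + 7.8808) = (-6.3792, 24.0336)
End effector: (-6.3792, 24.0336)

Answer: -6.3792 24.0336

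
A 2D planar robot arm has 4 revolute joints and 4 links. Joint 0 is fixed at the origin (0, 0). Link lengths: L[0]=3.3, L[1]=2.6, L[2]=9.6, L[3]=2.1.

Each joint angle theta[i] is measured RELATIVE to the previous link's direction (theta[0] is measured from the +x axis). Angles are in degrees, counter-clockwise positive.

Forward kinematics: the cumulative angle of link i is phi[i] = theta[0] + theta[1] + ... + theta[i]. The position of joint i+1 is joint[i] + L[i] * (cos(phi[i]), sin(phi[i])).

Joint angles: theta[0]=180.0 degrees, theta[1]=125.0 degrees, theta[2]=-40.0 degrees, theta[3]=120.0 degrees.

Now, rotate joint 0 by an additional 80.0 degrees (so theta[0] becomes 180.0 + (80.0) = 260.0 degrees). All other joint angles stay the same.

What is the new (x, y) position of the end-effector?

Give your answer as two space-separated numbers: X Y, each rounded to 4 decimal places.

joint[0] = (0.0000, 0.0000)  (base)
link 0: phi[0] = 260 = 260 deg
  cos(260 deg) = -0.1736, sin(260 deg) = -0.9848
  joint[1] = (0.0000, 0.0000) + 3.3 * (-0.1736, -0.9848) = (0.0000 + -0.5730, 0.0000 + -3.2499) = (-0.5730, -3.2499)
link 1: phi[1] = 260 + 125 = 385 deg
  cos(385 deg) = 0.9063, sin(385 deg) = 0.4226
  joint[2] = (-0.5730, -3.2499) + 2.6 * (0.9063, 0.4226) = (-0.5730 + 2.3564, -3.2499 + 1.0988) = (1.7834, -2.1511)
link 2: phi[2] = 260 + 125 + -40 = 345 deg
  cos(345 deg) = 0.9659, sin(345 deg) = -0.2588
  joint[3] = (1.7834, -2.1511) + 9.6 * (0.9659, -0.2588) = (1.7834 + 9.2729, -2.1511 + -2.4847) = (11.0562, -4.6357)
link 3: phi[3] = 260 + 125 + -40 + 120 = 465 deg
  cos(465 deg) = -0.2588, sin(465 deg) = 0.9659
  joint[4] = (11.0562, -4.6357) + 2.1 * (-0.2588, 0.9659) = (11.0562 + -0.5435, -4.6357 + 2.0284) = (10.5127, -2.6073)
End effector: (10.5127, -2.6073)

Answer: 10.5127 -2.6073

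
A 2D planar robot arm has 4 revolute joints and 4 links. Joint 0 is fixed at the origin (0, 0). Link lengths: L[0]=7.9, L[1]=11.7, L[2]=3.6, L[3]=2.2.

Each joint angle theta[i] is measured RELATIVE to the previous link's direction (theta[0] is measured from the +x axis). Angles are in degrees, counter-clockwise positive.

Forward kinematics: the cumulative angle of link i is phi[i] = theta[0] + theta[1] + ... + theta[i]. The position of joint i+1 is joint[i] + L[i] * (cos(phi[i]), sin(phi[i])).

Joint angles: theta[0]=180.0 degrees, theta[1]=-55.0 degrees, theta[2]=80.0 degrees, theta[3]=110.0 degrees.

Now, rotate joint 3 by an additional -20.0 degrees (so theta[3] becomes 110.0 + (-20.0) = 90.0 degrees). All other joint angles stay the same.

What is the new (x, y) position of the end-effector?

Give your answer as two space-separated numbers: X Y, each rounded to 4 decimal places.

joint[0] = (0.0000, 0.0000)  (base)
link 0: phi[0] = 180 = 180 deg
  cos(180 deg) = -1.0000, sin(180 deg) = 0.0000
  joint[1] = (0.0000, 0.0000) + 7.9 * (-1.0000, 0.0000) = (0.0000 + -7.9000, 0.0000 + 0.0000) = (-7.9000, 0.0000)
link 1: phi[1] = 180 + -55 = 125 deg
  cos(125 deg) = -0.5736, sin(125 deg) = 0.8192
  joint[2] = (-7.9000, 0.0000) + 11.7 * (-0.5736, 0.8192) = (-7.9000 + -6.7108, 0.0000 + 9.5841) = (-14.6108, 9.5841)
link 2: phi[2] = 180 + -55 + 80 = 205 deg
  cos(205 deg) = -0.9063, sin(205 deg) = -0.4226
  joint[3] = (-14.6108, 9.5841) + 3.6 * (-0.9063, -0.4226) = (-14.6108 + -3.2627, 9.5841 + -1.5214) = (-17.8736, 8.0627)
link 3: phi[3] = 180 + -55 + 80 + 90 = 295 deg
  cos(295 deg) = 0.4226, sin(295 deg) = -0.9063
  joint[4] = (-17.8736, 8.0627) + 2.2 * (0.4226, -0.9063) = (-17.8736 + 0.9298, 8.0627 + -1.9939) = (-16.9438, 6.0688)
End effector: (-16.9438, 6.0688)

Answer: -16.9438 6.0688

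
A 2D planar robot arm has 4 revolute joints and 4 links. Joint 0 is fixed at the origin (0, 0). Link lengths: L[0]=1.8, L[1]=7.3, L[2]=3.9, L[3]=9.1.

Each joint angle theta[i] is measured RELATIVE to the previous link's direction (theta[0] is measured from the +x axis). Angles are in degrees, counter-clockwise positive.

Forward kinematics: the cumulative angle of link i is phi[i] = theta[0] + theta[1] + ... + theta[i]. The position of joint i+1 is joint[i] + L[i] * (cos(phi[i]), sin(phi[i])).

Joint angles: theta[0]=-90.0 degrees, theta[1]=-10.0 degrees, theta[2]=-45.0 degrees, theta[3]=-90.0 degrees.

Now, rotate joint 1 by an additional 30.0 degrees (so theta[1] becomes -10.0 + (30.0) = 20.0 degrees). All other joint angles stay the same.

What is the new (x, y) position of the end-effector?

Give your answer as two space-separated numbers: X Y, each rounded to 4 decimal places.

joint[0] = (0.0000, 0.0000)  (base)
link 0: phi[0] = -90 = -90 deg
  cos(-90 deg) = 0.0000, sin(-90 deg) = -1.0000
  joint[1] = (0.0000, 0.0000) + 1.8 * (0.0000, -1.0000) = (0.0000 + 0.0000, 0.0000 + -1.8000) = (0.0000, -1.8000)
link 1: phi[1] = -90 + 20 = -70 deg
  cos(-70 deg) = 0.3420, sin(-70 deg) = -0.9397
  joint[2] = (0.0000, -1.8000) + 7.3 * (0.3420, -0.9397) = (0.0000 + 2.4967, -1.8000 + -6.8598) = (2.4967, -8.6598)
link 2: phi[2] = -90 + 20 + -45 = -115 deg
  cos(-115 deg) = -0.4226, sin(-115 deg) = -0.9063
  joint[3] = (2.4967, -8.6598) + 3.9 * (-0.4226, -0.9063) = (2.4967 + -1.6482, -8.6598 + -3.5346) = (0.8485, -12.1944)
link 3: phi[3] = -90 + 20 + -45 + -90 = -205 deg
  cos(-205 deg) = -0.9063, sin(-205 deg) = 0.4226
  joint[4] = (0.8485, -12.1944) + 9.1 * (-0.9063, 0.4226) = (0.8485 + -8.2474, -12.1944 + 3.8458) = (-7.3989, -8.3485)
End effector: (-7.3989, -8.3485)

Answer: -7.3989 -8.3485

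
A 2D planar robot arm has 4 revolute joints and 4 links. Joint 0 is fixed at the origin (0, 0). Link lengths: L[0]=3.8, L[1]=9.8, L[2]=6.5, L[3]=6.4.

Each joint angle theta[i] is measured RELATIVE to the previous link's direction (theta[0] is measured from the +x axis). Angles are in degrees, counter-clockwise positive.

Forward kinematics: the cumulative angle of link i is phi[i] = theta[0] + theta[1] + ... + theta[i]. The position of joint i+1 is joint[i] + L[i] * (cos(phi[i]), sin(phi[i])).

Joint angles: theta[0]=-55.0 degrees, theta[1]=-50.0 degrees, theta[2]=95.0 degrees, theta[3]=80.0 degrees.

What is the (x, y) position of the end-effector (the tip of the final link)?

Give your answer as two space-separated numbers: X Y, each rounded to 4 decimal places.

joint[0] = (0.0000, 0.0000)  (base)
link 0: phi[0] = -55 = -55 deg
  cos(-55 deg) = 0.5736, sin(-55 deg) = -0.8192
  joint[1] = (0.0000, 0.0000) + 3.8 * (0.5736, -0.8192) = (0.0000 + 2.1796, 0.0000 + -3.1128) = (2.1796, -3.1128)
link 1: phi[1] = -55 + -50 = -105 deg
  cos(-105 deg) = -0.2588, sin(-105 deg) = -0.9659
  joint[2] = (2.1796, -3.1128) + 9.8 * (-0.2588, -0.9659) = (2.1796 + -2.5364, -3.1128 + -9.4661) = (-0.3568, -12.5789)
link 2: phi[2] = -55 + -50 + 95 = -10 deg
  cos(-10 deg) = 0.9848, sin(-10 deg) = -0.1736
  joint[3] = (-0.3568, -12.5789) + 6.5 * (0.9848, -0.1736) = (-0.3568 + 6.4013, -12.5789 + -1.1287) = (6.0444, -13.7076)
link 3: phi[3] = -55 + -50 + 95 + 80 = 70 deg
  cos(70 deg) = 0.3420, sin(70 deg) = 0.9397
  joint[4] = (6.0444, -13.7076) + 6.4 * (0.3420, 0.9397) = (6.0444 + 2.1889, -13.7076 + 6.0140) = (8.2333, -7.6935)
End effector: (8.2333, -7.6935)

Answer: 8.2333 -7.6935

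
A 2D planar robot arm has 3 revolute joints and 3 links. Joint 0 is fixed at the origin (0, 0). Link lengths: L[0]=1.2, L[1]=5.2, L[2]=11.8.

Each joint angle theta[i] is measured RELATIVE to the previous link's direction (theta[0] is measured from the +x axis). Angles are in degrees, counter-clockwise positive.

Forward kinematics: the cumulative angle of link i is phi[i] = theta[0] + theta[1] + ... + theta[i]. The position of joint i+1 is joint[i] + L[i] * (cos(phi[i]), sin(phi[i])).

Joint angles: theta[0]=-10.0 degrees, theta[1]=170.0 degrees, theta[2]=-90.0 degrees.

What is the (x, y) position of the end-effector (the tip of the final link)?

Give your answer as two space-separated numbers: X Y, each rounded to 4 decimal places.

Answer: 0.3312 12.6585

Derivation:
joint[0] = (0.0000, 0.0000)  (base)
link 0: phi[0] = -10 = -10 deg
  cos(-10 deg) = 0.9848, sin(-10 deg) = -0.1736
  joint[1] = (0.0000, 0.0000) + 1.2 * (0.9848, -0.1736) = (0.0000 + 1.1818, 0.0000 + -0.2084) = (1.1818, -0.2084)
link 1: phi[1] = -10 + 170 = 160 deg
  cos(160 deg) = -0.9397, sin(160 deg) = 0.3420
  joint[2] = (1.1818, -0.2084) + 5.2 * (-0.9397, 0.3420) = (1.1818 + -4.8864, -0.2084 + 1.7785) = (-3.7046, 1.5701)
link 2: phi[2] = -10 + 170 + -90 = 70 deg
  cos(70 deg) = 0.3420, sin(70 deg) = 0.9397
  joint[3] = (-3.7046, 1.5701) + 11.8 * (0.3420, 0.9397) = (-3.7046 + 4.0358, 1.5701 + 11.0884) = (0.3312, 12.6585)
End effector: (0.3312, 12.6585)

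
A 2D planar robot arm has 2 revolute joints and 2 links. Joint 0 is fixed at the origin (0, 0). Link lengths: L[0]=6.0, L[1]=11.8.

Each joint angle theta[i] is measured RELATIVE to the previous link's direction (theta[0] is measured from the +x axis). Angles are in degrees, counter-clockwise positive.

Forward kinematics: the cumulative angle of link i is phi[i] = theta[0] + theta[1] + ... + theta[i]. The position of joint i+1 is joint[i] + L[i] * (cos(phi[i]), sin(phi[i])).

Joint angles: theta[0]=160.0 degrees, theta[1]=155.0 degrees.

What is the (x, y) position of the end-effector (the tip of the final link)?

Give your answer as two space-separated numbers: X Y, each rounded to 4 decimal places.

Answer: 2.7057 -6.2917

Derivation:
joint[0] = (0.0000, 0.0000)  (base)
link 0: phi[0] = 160 = 160 deg
  cos(160 deg) = -0.9397, sin(160 deg) = 0.3420
  joint[1] = (0.0000, 0.0000) + 6 * (-0.9397, 0.3420) = (0.0000 + -5.6382, 0.0000 + 2.0521) = (-5.6382, 2.0521)
link 1: phi[1] = 160 + 155 = 315 deg
  cos(315 deg) = 0.7071, sin(315 deg) = -0.7071
  joint[2] = (-5.6382, 2.0521) + 11.8 * (0.7071, -0.7071) = (-5.6382 + 8.3439, 2.0521 + -8.3439) = (2.7057, -6.2917)
End effector: (2.7057, -6.2917)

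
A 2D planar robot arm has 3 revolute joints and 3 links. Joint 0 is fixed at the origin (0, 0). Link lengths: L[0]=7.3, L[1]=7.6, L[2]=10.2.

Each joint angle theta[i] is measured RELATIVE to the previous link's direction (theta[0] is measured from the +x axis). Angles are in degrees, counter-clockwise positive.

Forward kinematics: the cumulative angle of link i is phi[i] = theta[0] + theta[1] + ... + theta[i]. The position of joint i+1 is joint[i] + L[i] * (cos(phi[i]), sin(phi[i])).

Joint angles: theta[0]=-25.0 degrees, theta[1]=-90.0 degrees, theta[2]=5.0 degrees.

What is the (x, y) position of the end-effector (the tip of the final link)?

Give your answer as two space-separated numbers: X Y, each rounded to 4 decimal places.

Answer: -0.0845 -19.5579

Derivation:
joint[0] = (0.0000, 0.0000)  (base)
link 0: phi[0] = -25 = -25 deg
  cos(-25 deg) = 0.9063, sin(-25 deg) = -0.4226
  joint[1] = (0.0000, 0.0000) + 7.3 * (0.9063, -0.4226) = (0.0000 + 6.6160, 0.0000 + -3.0851) = (6.6160, -3.0851)
link 1: phi[1] = -25 + -90 = -115 deg
  cos(-115 deg) = -0.4226, sin(-115 deg) = -0.9063
  joint[2] = (6.6160, -3.0851) + 7.6 * (-0.4226, -0.9063) = (6.6160 + -3.2119, -3.0851 + -6.8879) = (3.4041, -9.9731)
link 2: phi[2] = -25 + -90 + 5 = -110 deg
  cos(-110 deg) = -0.3420, sin(-110 deg) = -0.9397
  joint[3] = (3.4041, -9.9731) + 10.2 * (-0.3420, -0.9397) = (3.4041 + -3.4886, -9.9731 + -9.5849) = (-0.0845, -19.5579)
End effector: (-0.0845, -19.5579)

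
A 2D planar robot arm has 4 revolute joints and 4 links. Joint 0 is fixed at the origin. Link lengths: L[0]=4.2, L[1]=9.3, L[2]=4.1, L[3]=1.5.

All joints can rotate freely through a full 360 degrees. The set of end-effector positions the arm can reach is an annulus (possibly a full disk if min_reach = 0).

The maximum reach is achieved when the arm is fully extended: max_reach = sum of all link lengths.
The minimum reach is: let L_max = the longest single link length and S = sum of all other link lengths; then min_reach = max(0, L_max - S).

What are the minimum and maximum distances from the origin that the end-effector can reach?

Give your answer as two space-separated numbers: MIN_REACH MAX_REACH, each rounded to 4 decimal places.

Answer: 0.0000 19.1000

Derivation:
Link lengths: [4.2, 9.3, 4.1, 1.5]
max_reach = 4.2 + 9.3 + 4.1 + 1.5 = 19.1
L_max = max([4.2, 9.3, 4.1, 1.5]) = 9.3
S (sum of others) = 19.1 - 9.3 = 9.8
min_reach = max(0, 9.3 - 9.8) = max(0, -0.5) = 0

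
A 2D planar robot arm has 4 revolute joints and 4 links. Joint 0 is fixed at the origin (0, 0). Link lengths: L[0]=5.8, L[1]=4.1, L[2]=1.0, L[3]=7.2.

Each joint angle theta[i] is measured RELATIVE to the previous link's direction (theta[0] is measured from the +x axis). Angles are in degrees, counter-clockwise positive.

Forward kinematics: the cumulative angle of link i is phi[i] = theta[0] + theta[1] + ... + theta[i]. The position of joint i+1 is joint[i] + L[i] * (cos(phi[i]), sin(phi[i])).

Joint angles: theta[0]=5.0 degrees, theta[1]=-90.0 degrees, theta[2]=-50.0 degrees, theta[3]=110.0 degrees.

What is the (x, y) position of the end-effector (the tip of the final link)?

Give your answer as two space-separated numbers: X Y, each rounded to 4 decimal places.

Answer: 11.9536 -7.3289

Derivation:
joint[0] = (0.0000, 0.0000)  (base)
link 0: phi[0] = 5 = 5 deg
  cos(5 deg) = 0.9962, sin(5 deg) = 0.0872
  joint[1] = (0.0000, 0.0000) + 5.8 * (0.9962, 0.0872) = (0.0000 + 5.7779, 0.0000 + 0.5055) = (5.7779, 0.5055)
link 1: phi[1] = 5 + -90 = -85 deg
  cos(-85 deg) = 0.0872, sin(-85 deg) = -0.9962
  joint[2] = (5.7779, 0.5055) + 4.1 * (0.0872, -0.9962) = (5.7779 + 0.3573, 0.5055 + -4.0844) = (6.1353, -3.5789)
link 2: phi[2] = 5 + -90 + -50 = -135 deg
  cos(-135 deg) = -0.7071, sin(-135 deg) = -0.7071
  joint[3] = (6.1353, -3.5789) + 1 * (-0.7071, -0.7071) = (6.1353 + -0.7071, -3.5789 + -0.7071) = (5.4282, -4.2860)
link 3: phi[3] = 5 + -90 + -50 + 110 = -25 deg
  cos(-25 deg) = 0.9063, sin(-25 deg) = -0.4226
  joint[4] = (5.4282, -4.2860) + 7.2 * (0.9063, -0.4226) = (5.4282 + 6.5254, -4.2860 + -3.0429) = (11.9536, -7.3289)
End effector: (11.9536, -7.3289)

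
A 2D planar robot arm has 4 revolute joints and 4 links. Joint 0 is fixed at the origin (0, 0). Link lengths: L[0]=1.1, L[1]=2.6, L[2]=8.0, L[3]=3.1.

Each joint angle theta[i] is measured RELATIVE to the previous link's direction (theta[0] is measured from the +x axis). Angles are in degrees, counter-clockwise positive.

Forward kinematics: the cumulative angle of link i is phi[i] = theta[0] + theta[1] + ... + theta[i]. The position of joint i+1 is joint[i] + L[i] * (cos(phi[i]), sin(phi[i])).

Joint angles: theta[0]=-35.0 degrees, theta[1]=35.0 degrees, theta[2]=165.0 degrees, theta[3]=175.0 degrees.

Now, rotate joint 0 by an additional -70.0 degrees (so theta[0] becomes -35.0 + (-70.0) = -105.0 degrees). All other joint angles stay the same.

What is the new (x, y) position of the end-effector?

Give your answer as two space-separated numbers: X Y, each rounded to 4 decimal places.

joint[0] = (0.0000, 0.0000)  (base)
link 0: phi[0] = -105 = -105 deg
  cos(-105 deg) = -0.2588, sin(-105 deg) = -0.9659
  joint[1] = (0.0000, 0.0000) + 1.1 * (-0.2588, -0.9659) = (0.0000 + -0.2847, 0.0000 + -1.0625) = (-0.2847, -1.0625)
link 1: phi[1] = -105 + 35 = -70 deg
  cos(-70 deg) = 0.3420, sin(-70 deg) = -0.9397
  joint[2] = (-0.2847, -1.0625) + 2.6 * (0.3420, -0.9397) = (-0.2847 + 0.8893, -1.0625 + -2.4432) = (0.6046, -3.5057)
link 2: phi[2] = -105 + 35 + 165 = 95 deg
  cos(95 deg) = -0.0872, sin(95 deg) = 0.9962
  joint[3] = (0.6046, -3.5057) + 8 * (-0.0872, 0.9962) = (0.6046 + -0.6972, -3.5057 + 7.9696) = (-0.0927, 4.4638)
link 3: phi[3] = -105 + 35 + 165 + 175 = 270 deg
  cos(270 deg) = -0.0000, sin(270 deg) = -1.0000
  joint[4] = (-0.0927, 4.4638) + 3.1 * (-0.0000, -1.0000) = (-0.0927 + -0.0000, 4.4638 + -3.1000) = (-0.0927, 1.3638)
End effector: (-0.0927, 1.3638)

Answer: -0.0927 1.3638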